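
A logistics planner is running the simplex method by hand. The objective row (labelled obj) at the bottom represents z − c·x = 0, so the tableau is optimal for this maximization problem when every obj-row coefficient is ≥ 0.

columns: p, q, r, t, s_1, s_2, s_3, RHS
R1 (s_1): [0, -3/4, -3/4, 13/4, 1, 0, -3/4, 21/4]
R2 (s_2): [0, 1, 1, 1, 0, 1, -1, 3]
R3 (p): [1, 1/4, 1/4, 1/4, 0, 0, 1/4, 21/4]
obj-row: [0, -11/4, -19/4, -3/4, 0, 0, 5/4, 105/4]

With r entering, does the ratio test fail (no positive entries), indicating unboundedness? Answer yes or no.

Column r has positive entries in row(s) 2, 3, so the ratio test bounds it — not unbounded.

no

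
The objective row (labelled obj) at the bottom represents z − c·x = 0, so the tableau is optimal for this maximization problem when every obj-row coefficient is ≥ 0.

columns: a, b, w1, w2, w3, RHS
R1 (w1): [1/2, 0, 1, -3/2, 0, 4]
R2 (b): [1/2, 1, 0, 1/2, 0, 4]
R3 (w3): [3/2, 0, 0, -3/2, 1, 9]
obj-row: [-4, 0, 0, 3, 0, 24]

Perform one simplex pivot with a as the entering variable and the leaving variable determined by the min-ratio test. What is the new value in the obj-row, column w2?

-1

Ratio test on column a — row 1: 4/(1/2) = 8; row 2: 4/(1/2) = 8; row 3: 9/(3/2) = 6. Minimum is 6 at row 3 (w3 leaves); pivot element 3/2.
Divide row 3 by 3/2; eliminate column a from the other rows.
obj-row update in column w2: 3 − (-4)·(-1) = -1.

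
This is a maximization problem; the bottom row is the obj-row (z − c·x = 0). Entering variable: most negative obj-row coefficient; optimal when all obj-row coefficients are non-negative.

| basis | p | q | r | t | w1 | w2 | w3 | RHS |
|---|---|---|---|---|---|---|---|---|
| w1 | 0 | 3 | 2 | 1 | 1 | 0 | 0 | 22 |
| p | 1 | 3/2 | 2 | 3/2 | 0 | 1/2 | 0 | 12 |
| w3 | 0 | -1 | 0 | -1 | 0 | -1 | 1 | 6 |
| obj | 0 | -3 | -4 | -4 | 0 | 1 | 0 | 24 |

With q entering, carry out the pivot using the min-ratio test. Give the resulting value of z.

Ratio test on column q — row 1: 22/3 = 22/3; row 2: 12/(3/2) = 8; row 3: entry -1 ≤ 0. Minimum is 22/3 at row 1 (w1 leaves); pivot element 3.
Pivot on row 1; the obj-row RHS becomes 24 − (-3)·(22/3) = 46.

46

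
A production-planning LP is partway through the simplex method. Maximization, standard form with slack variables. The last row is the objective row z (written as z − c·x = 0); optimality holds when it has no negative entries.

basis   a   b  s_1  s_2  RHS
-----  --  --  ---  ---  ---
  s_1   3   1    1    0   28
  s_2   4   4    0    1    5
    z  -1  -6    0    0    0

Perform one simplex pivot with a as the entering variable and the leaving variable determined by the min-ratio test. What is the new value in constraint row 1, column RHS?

97/4

Ratio test on column a — row 1: 28/3 = 28/3; row 2: 5/4 = 5/4. Minimum is 5/4 at row 2 (s_2 leaves); pivot element 4.
Divide row 2 by 4; eliminate column a from the other rows.
Row 1 update in column RHS: 28 − 3·(5/4) = 97/4.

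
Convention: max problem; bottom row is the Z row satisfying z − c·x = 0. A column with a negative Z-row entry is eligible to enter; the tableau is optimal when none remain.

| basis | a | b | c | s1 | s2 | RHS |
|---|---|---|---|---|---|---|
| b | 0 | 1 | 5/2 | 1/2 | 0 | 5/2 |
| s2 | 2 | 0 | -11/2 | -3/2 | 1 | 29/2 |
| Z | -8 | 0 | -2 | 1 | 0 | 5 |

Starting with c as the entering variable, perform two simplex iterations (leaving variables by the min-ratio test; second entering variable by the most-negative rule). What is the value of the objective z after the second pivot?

Ratio test on column c — row 1: (5/2)/(5/2) = 1; row 2: entry -11/2 ≤ 0. Minimum is 1 at row 1 (b leaves); pivot element 5/2.
Pivot on row 1; the Z-row RHS becomes 5 − (-2)·1 = 7.
Next entering variable (most negative Z-row entry -8): a.
Ratio test on column a — row 1: entry 0 ≤ 0; row 2: 20/2 = 10. Minimum is 10 at row 2 (s2 leaves); pivot element 2.
After the second pivot the Z-row RHS is 7 − (-8)·10 = 87.

87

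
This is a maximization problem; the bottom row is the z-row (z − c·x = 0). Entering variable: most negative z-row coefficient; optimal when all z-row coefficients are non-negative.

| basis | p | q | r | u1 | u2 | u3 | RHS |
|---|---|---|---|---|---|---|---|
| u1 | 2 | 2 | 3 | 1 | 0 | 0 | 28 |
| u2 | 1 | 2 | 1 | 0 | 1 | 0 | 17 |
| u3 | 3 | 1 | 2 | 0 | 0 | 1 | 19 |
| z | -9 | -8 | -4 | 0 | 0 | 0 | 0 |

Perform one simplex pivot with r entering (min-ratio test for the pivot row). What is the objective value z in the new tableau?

Ratio test on column r — row 1: 28/3 = 28/3; row 2: 17/1 = 17; row 3: 19/2 = 19/2. Minimum is 28/3 at row 1 (u1 leaves); pivot element 3.
Pivot on row 1; the z-row RHS becomes 0 − (-4)·(28/3) = 112/3.

112/3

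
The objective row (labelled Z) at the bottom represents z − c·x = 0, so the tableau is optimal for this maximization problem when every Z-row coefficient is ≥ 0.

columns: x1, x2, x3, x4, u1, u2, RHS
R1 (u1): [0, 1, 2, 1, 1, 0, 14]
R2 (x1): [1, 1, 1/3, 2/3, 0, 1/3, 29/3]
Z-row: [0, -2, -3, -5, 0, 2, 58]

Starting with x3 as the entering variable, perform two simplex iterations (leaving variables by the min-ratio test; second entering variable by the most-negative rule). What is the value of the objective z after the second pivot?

128

Ratio test on column x3 — row 1: 14/2 = 7; row 2: (29/3)/(1/3) = 29. Minimum is 7 at row 1 (u1 leaves); pivot element 2.
Pivot on row 1; the Z-row RHS becomes 58 − (-3)·7 = 79.
Next entering variable (most negative Z-row entry -7/2): x4.
Ratio test on column x4 — row 1: 7/(1/2) = 14; row 2: (22/3)/(1/2) = 44/3. Minimum is 14 at row 1 (x3 leaves); pivot element 1/2.
After the second pivot the Z-row RHS is 79 − (-7/2)·14 = 128.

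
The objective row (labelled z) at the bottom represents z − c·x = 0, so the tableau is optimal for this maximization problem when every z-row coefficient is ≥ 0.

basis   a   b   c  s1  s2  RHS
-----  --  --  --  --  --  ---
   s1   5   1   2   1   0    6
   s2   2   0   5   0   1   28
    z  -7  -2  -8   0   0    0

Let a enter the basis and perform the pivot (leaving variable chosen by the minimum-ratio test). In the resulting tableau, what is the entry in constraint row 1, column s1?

Ratio test on column a — row 1: 6/5 = 6/5; row 2: 28/2 = 14. Minimum is 6/5 at row 1 (s1 leaves); pivot element 5.
Divide row 1 by 5; eliminate column a from the other rows.
In the new row 1, the s1 entry is the old entry divided by the pivot: 1/5 = 1/5.

1/5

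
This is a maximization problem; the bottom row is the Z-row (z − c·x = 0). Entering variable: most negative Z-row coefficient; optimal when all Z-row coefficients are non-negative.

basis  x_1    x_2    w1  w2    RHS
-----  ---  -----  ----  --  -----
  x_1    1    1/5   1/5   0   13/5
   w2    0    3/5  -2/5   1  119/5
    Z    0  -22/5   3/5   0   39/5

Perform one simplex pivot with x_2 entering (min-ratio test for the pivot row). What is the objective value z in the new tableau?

65

Ratio test on column x_2 — row 1: (13/5)/(1/5) = 13; row 2: (119/5)/(3/5) = 119/3. Minimum is 13 at row 1 (x_1 leaves); pivot element 1/5.
Pivot on row 1; the Z-row RHS becomes 39/5 − (-22/5)·13 = 65.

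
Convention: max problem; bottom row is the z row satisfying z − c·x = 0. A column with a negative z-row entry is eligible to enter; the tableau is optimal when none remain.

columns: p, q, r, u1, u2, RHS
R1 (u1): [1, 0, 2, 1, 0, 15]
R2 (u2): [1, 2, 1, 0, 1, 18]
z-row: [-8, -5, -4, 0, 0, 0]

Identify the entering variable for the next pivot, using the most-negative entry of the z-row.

Negative z-row entries: p: -8, q: -5, r: -4.
The most negative is -8 in column p, so p enters.

p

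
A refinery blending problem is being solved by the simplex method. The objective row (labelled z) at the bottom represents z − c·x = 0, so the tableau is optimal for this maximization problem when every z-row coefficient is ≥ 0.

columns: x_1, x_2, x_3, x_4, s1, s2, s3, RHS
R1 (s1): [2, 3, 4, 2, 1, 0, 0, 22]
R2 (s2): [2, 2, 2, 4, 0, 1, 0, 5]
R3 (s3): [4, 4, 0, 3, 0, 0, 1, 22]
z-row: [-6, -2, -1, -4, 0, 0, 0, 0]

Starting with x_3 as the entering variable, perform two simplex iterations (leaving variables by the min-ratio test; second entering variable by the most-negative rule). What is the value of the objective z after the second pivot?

15

Ratio test on column x_3 — row 1: 22/4 = 11/2; row 2: 5/2 = 5/2; row 3: entry 0 ≤ 0. Minimum is 5/2 at row 2 (s2 leaves); pivot element 2.
Pivot on row 2; the z-row RHS becomes 0 − (-1)·(5/2) = 5/2.
Next entering variable (most negative z-row entry -5): x_1.
Ratio test on column x_1 — row 1: entry -2 ≤ 0; row 2: (5/2)/1 = 5/2; row 3: 22/4 = 11/2. Minimum is 5/2 at row 2 (x_3 leaves); pivot element 1.
After the second pivot the z-row RHS is 5/2 − (-5)·(5/2) = 15.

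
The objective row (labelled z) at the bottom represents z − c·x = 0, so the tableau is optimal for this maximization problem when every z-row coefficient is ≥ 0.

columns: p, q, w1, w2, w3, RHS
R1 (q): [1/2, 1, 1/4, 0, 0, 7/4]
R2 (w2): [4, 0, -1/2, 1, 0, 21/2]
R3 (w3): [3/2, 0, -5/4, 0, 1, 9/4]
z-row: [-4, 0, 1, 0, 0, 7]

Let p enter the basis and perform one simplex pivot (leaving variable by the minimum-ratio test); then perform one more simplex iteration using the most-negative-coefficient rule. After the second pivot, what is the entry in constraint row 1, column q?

Ratio test on column p — row 1: (7/4)/(1/2) = 7/2; row 2: (21/2)/4 = 21/8; row 3: (9/4)/(3/2) = 3/2. Minimum is 3/2 at row 3 (w3 leaves); pivot element 3/2.
Divide row 3 by 3/2; eliminate column p from the other rows.
Second iteration: most negative z-row entry is -7/3 in column w1, so w1 enters.
Ratio test on column w1 — row 1: 1/(2/3) = 3/2; row 2: (9/2)/(17/6) = 27/17; row 3: entry -5/6 ≤ 0. Minimum is 3/2 at row 1 (q leaves); pivot element 2/3.
Divide row 1 by 2/3; eliminate column w1 from the other rows.
After both pivots, the entry at constraint row 1, column q is 3/2.

3/2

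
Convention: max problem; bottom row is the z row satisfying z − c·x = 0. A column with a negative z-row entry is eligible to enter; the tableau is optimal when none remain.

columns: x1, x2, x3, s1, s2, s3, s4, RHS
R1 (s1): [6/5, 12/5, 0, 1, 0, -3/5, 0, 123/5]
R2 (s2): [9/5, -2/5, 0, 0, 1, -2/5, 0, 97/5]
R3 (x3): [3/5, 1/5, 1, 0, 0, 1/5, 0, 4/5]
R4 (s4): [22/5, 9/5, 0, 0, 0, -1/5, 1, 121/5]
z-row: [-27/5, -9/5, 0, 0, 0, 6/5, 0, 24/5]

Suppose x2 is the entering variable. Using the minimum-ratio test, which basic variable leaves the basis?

Column x2 entries and ratios — s1: (123/5)/(12/5) = 41/4; s2: -2/5 ≤ 0, skip; x3: (4/5)/(1/5) = 4; s4: (121/5)/(9/5) = 121/9.
Smallest ratio is 4 in the row of x3, so x3 leaves.

x3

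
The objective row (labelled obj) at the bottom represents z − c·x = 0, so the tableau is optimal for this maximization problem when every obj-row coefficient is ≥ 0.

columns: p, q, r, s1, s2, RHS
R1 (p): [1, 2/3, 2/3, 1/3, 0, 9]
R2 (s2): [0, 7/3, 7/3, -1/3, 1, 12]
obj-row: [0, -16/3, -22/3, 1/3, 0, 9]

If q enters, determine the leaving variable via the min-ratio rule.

s2

Column q entries and ratios — p: 9/(2/3) = 27/2; s2: 12/(7/3) = 36/7.
Smallest ratio is 36/7 in the row of s2, so s2 leaves.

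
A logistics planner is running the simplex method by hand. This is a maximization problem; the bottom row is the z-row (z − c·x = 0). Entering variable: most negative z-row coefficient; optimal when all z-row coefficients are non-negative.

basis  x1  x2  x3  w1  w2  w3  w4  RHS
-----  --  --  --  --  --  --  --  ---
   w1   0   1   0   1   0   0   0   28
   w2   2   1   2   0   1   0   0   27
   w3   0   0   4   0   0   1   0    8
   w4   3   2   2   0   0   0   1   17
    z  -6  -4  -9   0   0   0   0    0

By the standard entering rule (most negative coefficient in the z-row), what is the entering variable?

Negative z-row entries: x1: -6, x2: -4, x3: -9.
The most negative is -9 in column x3, so x3 enters.

x3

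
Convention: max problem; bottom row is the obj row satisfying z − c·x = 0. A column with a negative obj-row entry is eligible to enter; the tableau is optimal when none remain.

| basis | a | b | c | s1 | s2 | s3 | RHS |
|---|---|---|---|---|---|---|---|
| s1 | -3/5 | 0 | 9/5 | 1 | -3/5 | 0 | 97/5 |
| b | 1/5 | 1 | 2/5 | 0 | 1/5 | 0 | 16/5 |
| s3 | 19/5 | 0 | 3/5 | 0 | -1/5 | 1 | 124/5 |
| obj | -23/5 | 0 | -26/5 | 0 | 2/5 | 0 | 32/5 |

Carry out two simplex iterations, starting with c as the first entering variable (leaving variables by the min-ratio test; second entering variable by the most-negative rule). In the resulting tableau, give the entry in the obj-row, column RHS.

416/7

Ratio test on column c — row 1: (97/5)/(9/5) = 97/9; row 2: (16/5)/(2/5) = 8; row 3: (124/5)/(3/5) = 124/3. Minimum is 8 at row 2 (b leaves); pivot element 2/5.
Divide row 2 by 2/5; eliminate column c from the other rows.
Second iteration: most negative obj-row entry is -2 in column a, so a enters.
Ratio test on column a — row 1: entry -3/2 ≤ 0; row 2: 8/(1/2) = 16; row 3: 20/(7/2) = 40/7. Minimum is 40/7 at row 3 (s3 leaves); pivot element 7/2.
Divide row 3 by 7/2; eliminate column a from the other rows.
After both pivots, the entry at the obj-row, column RHS is 416/7.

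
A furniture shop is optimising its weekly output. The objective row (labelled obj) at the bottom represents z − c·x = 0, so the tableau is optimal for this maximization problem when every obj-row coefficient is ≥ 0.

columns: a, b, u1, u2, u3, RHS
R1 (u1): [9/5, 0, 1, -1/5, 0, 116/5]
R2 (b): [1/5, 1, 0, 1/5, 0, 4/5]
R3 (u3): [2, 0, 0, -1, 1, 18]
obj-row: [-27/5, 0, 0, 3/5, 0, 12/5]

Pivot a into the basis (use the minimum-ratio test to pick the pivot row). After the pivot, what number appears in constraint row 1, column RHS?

Ratio test on column a — row 1: (116/5)/(9/5) = 116/9; row 2: (4/5)/(1/5) = 4; row 3: 18/2 = 9. Minimum is 4 at row 2 (b leaves); pivot element 1/5.
Divide row 2 by 1/5; eliminate column a from the other rows.
Row 1 update in column RHS: 116/5 − (9/5)·4 = 16.

16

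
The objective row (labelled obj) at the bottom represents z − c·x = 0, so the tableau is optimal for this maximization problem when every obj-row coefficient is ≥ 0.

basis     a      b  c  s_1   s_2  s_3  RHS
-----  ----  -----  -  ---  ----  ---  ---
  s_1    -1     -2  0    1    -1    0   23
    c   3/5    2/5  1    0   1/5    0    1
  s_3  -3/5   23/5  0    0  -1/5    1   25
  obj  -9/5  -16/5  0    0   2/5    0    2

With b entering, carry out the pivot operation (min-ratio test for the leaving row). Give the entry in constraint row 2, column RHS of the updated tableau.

Ratio test on column b — row 1: entry -2 ≤ 0; row 2: 1/(2/5) = 5/2; row 3: 25/(23/5) = 125/23. Minimum is 5/2 at row 2 (c leaves); pivot element 2/5.
Divide row 2 by 2/5; eliminate column b from the other rows.
In the new row 2, the RHS entry is the old entry divided by the pivot: 1/(2/5) = 5/2.

5/2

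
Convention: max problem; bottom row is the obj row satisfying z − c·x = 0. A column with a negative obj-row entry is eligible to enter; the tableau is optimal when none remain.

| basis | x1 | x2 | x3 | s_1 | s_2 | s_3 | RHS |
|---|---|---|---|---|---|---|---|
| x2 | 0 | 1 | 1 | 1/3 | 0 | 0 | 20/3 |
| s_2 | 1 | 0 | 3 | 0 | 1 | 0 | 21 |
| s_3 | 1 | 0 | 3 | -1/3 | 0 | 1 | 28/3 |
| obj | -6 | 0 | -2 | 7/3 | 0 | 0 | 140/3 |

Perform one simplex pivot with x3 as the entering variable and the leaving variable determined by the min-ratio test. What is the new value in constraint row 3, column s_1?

-1/9

Ratio test on column x3 — row 1: (20/3)/1 = 20/3; row 2: 21/3 = 7; row 3: (28/3)/3 = 28/9. Minimum is 28/9 at row 3 (s_3 leaves); pivot element 3.
Divide row 3 by 3; eliminate column x3 from the other rows.
In the new row 3, the s_1 entry is the old entry divided by the pivot: (-1/3)/3 = -1/9.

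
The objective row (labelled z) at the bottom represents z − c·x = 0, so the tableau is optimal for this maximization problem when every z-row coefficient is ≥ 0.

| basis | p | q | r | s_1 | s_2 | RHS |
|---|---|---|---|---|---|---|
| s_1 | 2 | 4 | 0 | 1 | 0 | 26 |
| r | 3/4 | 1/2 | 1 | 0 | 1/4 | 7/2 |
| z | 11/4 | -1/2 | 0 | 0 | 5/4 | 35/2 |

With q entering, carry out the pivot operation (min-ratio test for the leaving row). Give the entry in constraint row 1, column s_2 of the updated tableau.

Ratio test on column q — row 1: 26/4 = 13/2; row 2: (7/2)/(1/2) = 7. Minimum is 13/2 at row 1 (s_1 leaves); pivot element 4.
Divide row 1 by 4; eliminate column q from the other rows.
In the new row 1, the s_2 entry is the old entry divided by the pivot: 0/4 = 0.

0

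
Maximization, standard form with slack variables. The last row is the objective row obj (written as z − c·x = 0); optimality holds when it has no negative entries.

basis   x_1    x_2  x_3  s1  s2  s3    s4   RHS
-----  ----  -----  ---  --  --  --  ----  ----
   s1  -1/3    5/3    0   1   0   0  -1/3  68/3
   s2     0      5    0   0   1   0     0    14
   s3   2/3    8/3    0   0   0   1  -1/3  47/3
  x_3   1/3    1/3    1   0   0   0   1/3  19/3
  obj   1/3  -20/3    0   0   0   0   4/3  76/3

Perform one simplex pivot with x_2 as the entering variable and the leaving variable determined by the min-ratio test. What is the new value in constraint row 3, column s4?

Ratio test on column x_2 — row 1: (68/3)/(5/3) = 68/5; row 2: 14/5 = 14/5; row 3: (47/3)/(8/3) = 47/8; row 4: (19/3)/(1/3) = 19. Minimum is 14/5 at row 2 (s2 leaves); pivot element 5.
Divide row 2 by 5; eliminate column x_2 from the other rows.
Row 3 update in column s4: -1/3 − (8/3)·0 = -1/3.

-1/3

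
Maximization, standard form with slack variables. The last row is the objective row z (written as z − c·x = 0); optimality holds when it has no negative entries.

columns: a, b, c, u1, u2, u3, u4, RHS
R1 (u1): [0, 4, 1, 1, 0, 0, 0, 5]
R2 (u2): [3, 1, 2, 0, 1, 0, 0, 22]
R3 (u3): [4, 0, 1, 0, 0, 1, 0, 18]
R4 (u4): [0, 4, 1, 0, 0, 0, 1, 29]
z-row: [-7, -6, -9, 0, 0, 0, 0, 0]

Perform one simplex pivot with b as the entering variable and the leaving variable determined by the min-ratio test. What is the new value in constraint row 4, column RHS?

24

Ratio test on column b — row 1: 5/4 = 5/4; row 2: 22/1 = 22; row 3: entry 0 ≤ 0; row 4: 29/4 = 29/4. Minimum is 5/4 at row 1 (u1 leaves); pivot element 4.
Divide row 1 by 4; eliminate column b from the other rows.
Row 4 update in column RHS: 29 − 4·(5/4) = 24.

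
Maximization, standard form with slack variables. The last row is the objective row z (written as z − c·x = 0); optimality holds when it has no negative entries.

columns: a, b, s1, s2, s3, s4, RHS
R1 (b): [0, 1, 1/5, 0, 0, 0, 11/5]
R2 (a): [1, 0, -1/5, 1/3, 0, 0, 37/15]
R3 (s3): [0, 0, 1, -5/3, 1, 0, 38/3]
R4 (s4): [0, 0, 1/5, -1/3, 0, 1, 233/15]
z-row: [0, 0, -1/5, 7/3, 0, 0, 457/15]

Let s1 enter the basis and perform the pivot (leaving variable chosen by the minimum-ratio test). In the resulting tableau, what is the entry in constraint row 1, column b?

5

Ratio test on column s1 — row 1: (11/5)/(1/5) = 11; row 2: entry -1/5 ≤ 0; row 3: (38/3)/1 = 38/3; row 4: (233/15)/(1/5) = 233/3. Minimum is 11 at row 1 (b leaves); pivot element 1/5.
Divide row 1 by 1/5; eliminate column s1 from the other rows.
In the new row 1, the b entry is the old entry divided by the pivot: 1/(1/5) = 5.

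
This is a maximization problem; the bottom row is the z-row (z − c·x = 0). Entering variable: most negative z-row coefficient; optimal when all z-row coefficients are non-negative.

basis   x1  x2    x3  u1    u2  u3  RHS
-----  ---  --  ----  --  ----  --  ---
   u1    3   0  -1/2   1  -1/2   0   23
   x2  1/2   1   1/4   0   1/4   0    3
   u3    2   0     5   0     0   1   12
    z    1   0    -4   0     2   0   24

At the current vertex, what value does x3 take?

x3 is not in the basis, so in the current basic feasible solution x3 = 0.

0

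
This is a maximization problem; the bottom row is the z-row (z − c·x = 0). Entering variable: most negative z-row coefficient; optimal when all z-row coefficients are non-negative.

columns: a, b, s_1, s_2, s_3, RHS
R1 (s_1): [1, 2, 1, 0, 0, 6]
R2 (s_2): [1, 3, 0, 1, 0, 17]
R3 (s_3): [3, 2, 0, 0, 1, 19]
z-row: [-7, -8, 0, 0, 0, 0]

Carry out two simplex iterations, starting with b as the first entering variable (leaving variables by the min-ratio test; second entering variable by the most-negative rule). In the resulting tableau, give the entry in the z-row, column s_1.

7

Ratio test on column b — row 1: 6/2 = 3; row 2: 17/3 = 17/3; row 3: 19/2 = 19/2. Minimum is 3 at row 1 (s_1 leaves); pivot element 2.
Divide row 1 by 2; eliminate column b from the other rows.
Second iteration: most negative z-row entry is -3 in column a, so a enters.
Ratio test on column a — row 1: 3/(1/2) = 6; row 2: entry -1/2 ≤ 0; row 3: 13/2 = 13/2. Minimum is 6 at row 1 (b leaves); pivot element 1/2.
Divide row 1 by 1/2; eliminate column a from the other rows.
After both pivots, the entry at the z-row, column s_1 is 7.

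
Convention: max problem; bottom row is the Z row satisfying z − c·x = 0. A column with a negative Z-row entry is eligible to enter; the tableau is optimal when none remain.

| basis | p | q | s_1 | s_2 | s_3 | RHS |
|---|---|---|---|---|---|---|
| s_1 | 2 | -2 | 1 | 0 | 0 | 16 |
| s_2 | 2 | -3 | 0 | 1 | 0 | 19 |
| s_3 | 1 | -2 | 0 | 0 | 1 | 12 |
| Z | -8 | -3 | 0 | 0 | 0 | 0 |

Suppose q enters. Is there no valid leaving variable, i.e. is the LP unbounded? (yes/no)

Every constraint-row entry in column q is ≤ 0, so increasing q is unbounded.

yes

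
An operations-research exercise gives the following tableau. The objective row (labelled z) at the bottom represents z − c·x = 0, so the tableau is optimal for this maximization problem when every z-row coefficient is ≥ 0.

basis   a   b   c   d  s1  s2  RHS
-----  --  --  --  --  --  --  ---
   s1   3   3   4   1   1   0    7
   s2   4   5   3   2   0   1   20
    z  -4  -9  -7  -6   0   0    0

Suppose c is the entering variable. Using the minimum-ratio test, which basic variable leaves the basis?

Column c entries and ratios — s1: 7/4 = 7/4; s2: 20/3 = 20/3.
Smallest ratio is 7/4 in the row of s1, so s1 leaves.

s1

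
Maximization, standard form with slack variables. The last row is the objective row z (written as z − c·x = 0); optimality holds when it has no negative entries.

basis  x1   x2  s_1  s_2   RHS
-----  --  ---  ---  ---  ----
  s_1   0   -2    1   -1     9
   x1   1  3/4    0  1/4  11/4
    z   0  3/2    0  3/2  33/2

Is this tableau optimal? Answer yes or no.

yes

Every z-row coefficient is ≥ 0, so the tableau is optimal.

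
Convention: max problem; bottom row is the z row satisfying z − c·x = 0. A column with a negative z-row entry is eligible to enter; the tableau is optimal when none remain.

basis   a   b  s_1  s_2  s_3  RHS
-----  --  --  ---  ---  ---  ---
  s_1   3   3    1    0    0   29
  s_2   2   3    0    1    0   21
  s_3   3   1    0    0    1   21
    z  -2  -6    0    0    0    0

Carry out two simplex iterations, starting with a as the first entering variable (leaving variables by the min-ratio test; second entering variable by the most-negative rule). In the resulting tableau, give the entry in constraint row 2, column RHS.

3

Ratio test on column a — row 1: 29/3 = 29/3; row 2: 21/2 = 21/2; row 3: 21/3 = 7. Minimum is 7 at row 3 (s_3 leaves); pivot element 3.
Divide row 3 by 3; eliminate column a from the other rows.
Second iteration: most negative z-row entry is -16/3 in column b, so b enters.
Ratio test on column b — row 1: 8/2 = 4; row 2: 7/(7/3) = 3; row 3: 7/(1/3) = 21. Minimum is 3 at row 2 (s_2 leaves); pivot element 7/3.
Divide row 2 by 7/3; eliminate column b from the other rows.
After both pivots, the entry at constraint row 2, column RHS is 3.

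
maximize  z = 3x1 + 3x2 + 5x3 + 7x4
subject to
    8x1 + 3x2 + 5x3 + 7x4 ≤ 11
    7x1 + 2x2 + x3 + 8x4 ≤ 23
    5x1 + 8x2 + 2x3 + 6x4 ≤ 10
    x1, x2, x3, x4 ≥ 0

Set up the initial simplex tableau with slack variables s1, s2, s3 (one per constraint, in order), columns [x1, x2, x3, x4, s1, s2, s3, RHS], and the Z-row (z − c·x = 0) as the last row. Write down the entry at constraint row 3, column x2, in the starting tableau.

8

Constraint 3 has coefficient 8 on x2.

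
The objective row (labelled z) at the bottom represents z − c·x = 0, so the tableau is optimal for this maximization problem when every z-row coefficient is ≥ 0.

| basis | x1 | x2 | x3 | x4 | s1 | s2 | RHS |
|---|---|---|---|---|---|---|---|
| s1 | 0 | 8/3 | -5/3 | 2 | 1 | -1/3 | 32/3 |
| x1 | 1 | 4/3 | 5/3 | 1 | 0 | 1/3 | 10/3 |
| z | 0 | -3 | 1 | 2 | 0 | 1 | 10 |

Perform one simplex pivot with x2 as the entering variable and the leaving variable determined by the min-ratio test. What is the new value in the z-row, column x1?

9/4

Ratio test on column x2 — row 1: (32/3)/(8/3) = 4; row 2: (10/3)/(4/3) = 5/2. Minimum is 5/2 at row 2 (x1 leaves); pivot element 4/3.
Divide row 2 by 4/3; eliminate column x2 from the other rows.
z-row update in column x1: 0 − (-3)·(3/4) = 9/4.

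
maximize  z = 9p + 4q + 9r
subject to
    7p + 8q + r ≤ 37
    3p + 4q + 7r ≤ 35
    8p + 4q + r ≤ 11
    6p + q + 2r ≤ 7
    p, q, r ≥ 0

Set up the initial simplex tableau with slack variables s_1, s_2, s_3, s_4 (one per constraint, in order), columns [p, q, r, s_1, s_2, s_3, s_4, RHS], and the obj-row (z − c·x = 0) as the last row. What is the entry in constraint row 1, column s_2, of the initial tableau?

Slack s_2 belongs to constraint 2; its column is the unit vector e_2, so the entry in row 1 is 0.

0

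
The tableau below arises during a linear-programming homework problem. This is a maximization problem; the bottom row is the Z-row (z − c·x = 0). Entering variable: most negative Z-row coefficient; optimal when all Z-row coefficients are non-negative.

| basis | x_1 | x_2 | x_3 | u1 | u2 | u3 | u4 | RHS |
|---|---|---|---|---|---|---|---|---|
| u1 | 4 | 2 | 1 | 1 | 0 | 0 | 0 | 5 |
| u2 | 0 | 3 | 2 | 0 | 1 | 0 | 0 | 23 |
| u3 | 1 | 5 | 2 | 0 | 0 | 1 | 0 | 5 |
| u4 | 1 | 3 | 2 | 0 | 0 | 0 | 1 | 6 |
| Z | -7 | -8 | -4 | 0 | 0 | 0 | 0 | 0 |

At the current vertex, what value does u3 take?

5

u3 is basic (row 3); its value is the RHS of that row, 5.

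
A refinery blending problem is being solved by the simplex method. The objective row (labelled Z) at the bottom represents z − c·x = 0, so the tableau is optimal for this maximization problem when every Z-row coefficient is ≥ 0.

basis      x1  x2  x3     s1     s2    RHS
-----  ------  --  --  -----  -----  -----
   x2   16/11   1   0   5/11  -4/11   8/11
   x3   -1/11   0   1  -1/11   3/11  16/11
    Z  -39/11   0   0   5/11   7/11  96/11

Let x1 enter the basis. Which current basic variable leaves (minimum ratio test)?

x2

Column x1 entries and ratios — x2: (8/11)/(16/11) = 1/2; x3: -1/11 ≤ 0, skip.
Smallest ratio is 1/2 in the row of x2, so x2 leaves.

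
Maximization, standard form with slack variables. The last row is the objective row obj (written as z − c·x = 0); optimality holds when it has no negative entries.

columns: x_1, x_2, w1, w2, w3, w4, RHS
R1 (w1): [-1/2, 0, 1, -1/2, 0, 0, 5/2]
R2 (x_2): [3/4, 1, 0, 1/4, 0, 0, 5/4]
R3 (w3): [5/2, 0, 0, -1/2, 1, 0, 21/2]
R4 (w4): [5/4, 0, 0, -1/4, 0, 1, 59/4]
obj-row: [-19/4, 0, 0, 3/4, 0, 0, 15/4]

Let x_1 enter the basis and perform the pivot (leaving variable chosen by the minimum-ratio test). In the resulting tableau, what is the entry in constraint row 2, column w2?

Ratio test on column x_1 — row 1: entry -1/2 ≤ 0; row 2: (5/4)/(3/4) = 5/3; row 3: (21/2)/(5/2) = 21/5; row 4: (59/4)/(5/4) = 59/5. Minimum is 5/3 at row 2 (x_2 leaves); pivot element 3/4.
Divide row 2 by 3/4; eliminate column x_1 from the other rows.
In the new row 2, the w2 entry is the old entry divided by the pivot: (1/4)/(3/4) = 1/3.

1/3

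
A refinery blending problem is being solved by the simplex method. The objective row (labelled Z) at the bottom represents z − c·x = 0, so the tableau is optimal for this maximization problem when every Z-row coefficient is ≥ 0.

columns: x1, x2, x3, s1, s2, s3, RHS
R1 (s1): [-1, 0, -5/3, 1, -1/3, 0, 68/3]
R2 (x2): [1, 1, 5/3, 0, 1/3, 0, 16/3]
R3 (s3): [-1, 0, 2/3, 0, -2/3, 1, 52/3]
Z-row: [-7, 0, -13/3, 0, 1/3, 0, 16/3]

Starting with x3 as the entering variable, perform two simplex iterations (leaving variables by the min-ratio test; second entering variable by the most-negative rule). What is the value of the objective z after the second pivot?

128/3

Ratio test on column x3 — row 1: entry -5/3 ≤ 0; row 2: (16/3)/(5/3) = 16/5; row 3: (52/3)/(2/3) = 26. Minimum is 16/5 at row 2 (x2 leaves); pivot element 5/3.
Pivot on row 2; the Z-row RHS becomes 16/3 − (-13/3)·(16/5) = 96/5.
Next entering variable (most negative Z-row entry -22/5): x1.
Ratio test on column x1 — row 1: entry 0 ≤ 0; row 2: (16/5)/(3/5) = 16/3; row 3: entry -7/5 ≤ 0. Minimum is 16/3 at row 2 (x3 leaves); pivot element 3/5.
After the second pivot the Z-row RHS is 96/5 − (-22/5)·(16/3) = 128/3.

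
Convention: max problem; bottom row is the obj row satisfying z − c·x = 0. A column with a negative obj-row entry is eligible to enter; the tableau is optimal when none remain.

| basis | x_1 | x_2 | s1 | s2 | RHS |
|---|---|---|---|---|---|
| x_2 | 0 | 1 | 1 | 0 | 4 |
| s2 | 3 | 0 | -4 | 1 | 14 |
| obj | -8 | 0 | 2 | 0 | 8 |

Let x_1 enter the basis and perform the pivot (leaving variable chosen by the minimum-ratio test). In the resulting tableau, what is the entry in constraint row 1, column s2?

0

Ratio test on column x_1 — row 1: entry 0 ≤ 0; row 2: 14/3 = 14/3. Minimum is 14/3 at row 2 (s2 leaves); pivot element 3.
Divide row 2 by 3; eliminate column x_1 from the other rows.
Row 1 update in column s2: 0 − 0·(1/3) = 0.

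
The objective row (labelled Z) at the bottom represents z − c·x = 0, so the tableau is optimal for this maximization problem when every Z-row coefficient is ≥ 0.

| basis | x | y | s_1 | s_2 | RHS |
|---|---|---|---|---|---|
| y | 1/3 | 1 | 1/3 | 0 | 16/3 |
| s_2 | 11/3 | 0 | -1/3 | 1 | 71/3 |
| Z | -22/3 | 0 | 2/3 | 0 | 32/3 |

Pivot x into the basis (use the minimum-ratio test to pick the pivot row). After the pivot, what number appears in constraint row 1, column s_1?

4/11

Ratio test on column x — row 1: (16/3)/(1/3) = 16; row 2: (71/3)/(11/3) = 71/11. Minimum is 71/11 at row 2 (s_2 leaves); pivot element 11/3.
Divide row 2 by 11/3; eliminate column x from the other rows.
Row 1 update in column s_1: 1/3 − (1/3)·(-1/11) = 4/11.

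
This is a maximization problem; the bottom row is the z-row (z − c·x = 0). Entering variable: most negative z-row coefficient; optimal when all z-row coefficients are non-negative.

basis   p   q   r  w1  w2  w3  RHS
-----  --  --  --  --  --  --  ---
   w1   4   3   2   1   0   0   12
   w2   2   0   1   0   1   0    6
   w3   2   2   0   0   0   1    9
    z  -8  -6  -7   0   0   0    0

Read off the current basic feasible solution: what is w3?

9

w3 is basic (row 3); its value is the RHS of that row, 9.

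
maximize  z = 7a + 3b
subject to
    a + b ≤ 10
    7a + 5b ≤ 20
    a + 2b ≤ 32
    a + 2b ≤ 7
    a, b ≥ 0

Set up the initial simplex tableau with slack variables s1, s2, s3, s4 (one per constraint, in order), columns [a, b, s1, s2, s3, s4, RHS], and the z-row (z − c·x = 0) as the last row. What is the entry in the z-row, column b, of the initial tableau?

The z-row carries the negated objective coefficients: the b entry is -3.

-3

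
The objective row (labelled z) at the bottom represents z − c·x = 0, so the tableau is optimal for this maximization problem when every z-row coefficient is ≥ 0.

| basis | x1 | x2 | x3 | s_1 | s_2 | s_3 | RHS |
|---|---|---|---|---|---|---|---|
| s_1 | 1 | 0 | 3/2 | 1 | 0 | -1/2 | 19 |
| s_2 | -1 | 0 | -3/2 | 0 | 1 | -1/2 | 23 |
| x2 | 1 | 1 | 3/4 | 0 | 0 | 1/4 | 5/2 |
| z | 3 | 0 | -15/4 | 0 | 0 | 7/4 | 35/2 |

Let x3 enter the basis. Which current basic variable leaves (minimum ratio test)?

x2

Column x3 entries and ratios — s_1: 19/(3/2) = 38/3; s_2: -3/2 ≤ 0, skip; x2: (5/2)/(3/4) = 10/3.
Smallest ratio is 10/3 in the row of x2, so x2 leaves.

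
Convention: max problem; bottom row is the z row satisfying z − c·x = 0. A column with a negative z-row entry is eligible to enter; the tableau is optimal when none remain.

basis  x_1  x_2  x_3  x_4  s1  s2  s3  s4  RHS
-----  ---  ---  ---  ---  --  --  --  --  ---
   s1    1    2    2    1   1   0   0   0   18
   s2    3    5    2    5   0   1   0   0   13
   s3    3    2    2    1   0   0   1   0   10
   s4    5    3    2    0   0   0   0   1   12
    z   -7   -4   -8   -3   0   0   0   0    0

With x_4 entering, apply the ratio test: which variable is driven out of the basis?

Column x_4 entries and ratios — s1: 18/1 = 18; s2: 13/5 = 13/5; s3: 10/1 = 10; s4: 0 ≤ 0, skip.
Smallest ratio is 13/5 in the row of s2, so s2 leaves.

s2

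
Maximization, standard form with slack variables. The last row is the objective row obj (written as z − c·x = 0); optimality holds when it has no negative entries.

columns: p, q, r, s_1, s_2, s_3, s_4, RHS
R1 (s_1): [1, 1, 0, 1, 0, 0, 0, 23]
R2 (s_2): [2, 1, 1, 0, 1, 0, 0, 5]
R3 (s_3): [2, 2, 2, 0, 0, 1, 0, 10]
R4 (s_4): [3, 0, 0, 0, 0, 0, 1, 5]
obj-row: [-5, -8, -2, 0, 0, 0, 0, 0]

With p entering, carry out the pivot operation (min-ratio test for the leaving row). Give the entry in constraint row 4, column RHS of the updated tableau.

5/3

Ratio test on column p — row 1: 23/1 = 23; row 2: 5/2 = 5/2; row 3: 10/2 = 5; row 4: 5/3 = 5/3. Minimum is 5/3 at row 4 (s_4 leaves); pivot element 3.
Divide row 4 by 3; eliminate column p from the other rows.
In the new row 4, the RHS entry is the old entry divided by the pivot: 5/3 = 5/3.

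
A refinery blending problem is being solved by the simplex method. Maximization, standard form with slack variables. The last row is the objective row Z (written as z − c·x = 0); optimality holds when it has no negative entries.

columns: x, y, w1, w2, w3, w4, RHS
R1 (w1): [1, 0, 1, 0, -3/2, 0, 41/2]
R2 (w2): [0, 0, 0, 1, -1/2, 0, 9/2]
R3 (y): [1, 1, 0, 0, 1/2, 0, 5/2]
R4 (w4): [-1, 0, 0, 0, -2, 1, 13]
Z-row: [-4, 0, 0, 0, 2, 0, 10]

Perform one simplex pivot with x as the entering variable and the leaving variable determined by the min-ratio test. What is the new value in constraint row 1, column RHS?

18

Ratio test on column x — row 1: (41/2)/1 = 41/2; row 2: entry 0 ≤ 0; row 3: (5/2)/1 = 5/2; row 4: entry -1 ≤ 0. Minimum is 5/2 at row 3 (y leaves); pivot element 1.
Divide row 3 by 1; eliminate column x from the other rows.
Row 1 update in column RHS: 41/2 − 1·(5/2) = 18.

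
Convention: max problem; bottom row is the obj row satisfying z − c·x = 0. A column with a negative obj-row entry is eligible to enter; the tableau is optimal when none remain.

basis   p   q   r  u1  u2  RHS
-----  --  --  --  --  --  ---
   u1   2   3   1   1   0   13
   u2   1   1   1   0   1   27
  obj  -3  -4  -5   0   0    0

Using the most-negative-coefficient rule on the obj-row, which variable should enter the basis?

Negative obj-row entries: p: -3, q: -4, r: -5.
The most negative is -5 in column r, so r enters.

r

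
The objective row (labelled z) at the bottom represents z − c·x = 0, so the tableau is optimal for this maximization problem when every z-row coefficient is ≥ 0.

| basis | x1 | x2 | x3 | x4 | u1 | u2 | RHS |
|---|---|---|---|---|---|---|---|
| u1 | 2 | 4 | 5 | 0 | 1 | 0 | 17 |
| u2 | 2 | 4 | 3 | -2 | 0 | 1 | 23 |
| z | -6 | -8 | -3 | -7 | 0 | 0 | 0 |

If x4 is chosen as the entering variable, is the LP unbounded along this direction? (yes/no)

yes

Every constraint-row entry in column x4 is ≤ 0, so increasing x4 is unbounded.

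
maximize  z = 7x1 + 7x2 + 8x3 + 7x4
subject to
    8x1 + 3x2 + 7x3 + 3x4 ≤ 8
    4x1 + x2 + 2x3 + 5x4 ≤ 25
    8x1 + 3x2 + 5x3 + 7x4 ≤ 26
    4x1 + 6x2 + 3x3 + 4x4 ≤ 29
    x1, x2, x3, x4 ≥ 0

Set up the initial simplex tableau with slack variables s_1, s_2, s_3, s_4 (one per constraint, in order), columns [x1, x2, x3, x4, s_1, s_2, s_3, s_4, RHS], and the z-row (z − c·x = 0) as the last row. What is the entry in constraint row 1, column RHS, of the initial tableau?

8

The RHS of constraint 1 is b_1 = 8.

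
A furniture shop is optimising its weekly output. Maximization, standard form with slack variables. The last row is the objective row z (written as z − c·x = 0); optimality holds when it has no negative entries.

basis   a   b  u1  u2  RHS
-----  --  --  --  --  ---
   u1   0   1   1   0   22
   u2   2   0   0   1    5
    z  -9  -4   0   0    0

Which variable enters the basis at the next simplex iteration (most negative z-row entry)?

Negative z-row entries: a: -9, b: -4.
The most negative is -9 in column a, so a enters.

a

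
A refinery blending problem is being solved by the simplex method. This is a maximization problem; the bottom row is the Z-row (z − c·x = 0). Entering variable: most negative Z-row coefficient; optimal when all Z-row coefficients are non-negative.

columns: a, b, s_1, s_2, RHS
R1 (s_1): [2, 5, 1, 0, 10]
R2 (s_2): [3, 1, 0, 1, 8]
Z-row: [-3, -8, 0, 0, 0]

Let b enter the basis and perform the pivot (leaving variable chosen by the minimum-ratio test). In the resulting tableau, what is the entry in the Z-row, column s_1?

8/5

Ratio test on column b — row 1: 10/5 = 2; row 2: 8/1 = 8. Minimum is 2 at row 1 (s_1 leaves); pivot element 5.
Divide row 1 by 5; eliminate column b from the other rows.
Z-row update in column s_1: 0 − (-8)·(1/5) = 8/5.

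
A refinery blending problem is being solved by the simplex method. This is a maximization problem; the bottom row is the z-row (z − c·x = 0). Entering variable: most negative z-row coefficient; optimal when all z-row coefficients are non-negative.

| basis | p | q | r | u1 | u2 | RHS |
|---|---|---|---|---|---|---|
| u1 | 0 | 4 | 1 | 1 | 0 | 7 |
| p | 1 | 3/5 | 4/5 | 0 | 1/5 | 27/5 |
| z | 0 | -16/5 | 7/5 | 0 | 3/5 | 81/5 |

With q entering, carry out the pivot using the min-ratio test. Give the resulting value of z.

Ratio test on column q — row 1: 7/4 = 7/4; row 2: (27/5)/(3/5) = 9. Minimum is 7/4 at row 1 (u1 leaves); pivot element 4.
Pivot on row 1; the z-row RHS becomes 81/5 − (-16/5)·(7/4) = 109/5.

109/5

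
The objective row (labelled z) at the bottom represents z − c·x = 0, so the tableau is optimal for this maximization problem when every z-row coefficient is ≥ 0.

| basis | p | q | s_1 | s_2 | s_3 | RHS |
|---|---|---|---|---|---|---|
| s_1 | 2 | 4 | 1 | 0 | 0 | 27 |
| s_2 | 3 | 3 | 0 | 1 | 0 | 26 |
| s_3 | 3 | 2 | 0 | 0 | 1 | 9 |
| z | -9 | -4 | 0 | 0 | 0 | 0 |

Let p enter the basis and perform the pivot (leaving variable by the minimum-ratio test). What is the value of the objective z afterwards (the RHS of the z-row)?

27

Ratio test on column p — row 1: 27/2 = 27/2; row 2: 26/3 = 26/3; row 3: 9/3 = 3. Minimum is 3 at row 3 (s_3 leaves); pivot element 3.
Pivot on row 3; the z-row RHS becomes 0 − (-9)·3 = 27.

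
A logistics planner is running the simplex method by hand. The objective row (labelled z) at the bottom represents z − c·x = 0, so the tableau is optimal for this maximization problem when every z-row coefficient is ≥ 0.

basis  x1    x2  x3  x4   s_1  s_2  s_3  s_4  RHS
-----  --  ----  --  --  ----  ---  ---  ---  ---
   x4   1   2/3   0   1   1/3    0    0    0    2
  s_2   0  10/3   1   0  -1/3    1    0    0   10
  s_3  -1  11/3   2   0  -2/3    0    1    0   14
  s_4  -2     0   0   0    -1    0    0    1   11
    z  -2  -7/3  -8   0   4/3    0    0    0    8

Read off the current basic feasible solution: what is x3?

x3 is not in the basis, so in the current basic feasible solution x3 = 0.

0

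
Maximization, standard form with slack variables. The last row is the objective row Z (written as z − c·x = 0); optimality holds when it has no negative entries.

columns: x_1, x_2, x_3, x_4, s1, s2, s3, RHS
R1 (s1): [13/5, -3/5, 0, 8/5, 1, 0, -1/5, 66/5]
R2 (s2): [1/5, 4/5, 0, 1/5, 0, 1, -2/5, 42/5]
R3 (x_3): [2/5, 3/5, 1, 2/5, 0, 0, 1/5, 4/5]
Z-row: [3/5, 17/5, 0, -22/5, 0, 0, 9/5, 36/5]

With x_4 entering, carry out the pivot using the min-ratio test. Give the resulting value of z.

16

Ratio test on column x_4 — row 1: (66/5)/(8/5) = 33/4; row 2: (42/5)/(1/5) = 42; row 3: (4/5)/(2/5) = 2. Minimum is 2 at row 3 (x_3 leaves); pivot element 2/5.
Pivot on row 3; the Z-row RHS becomes 36/5 − (-22/5)·2 = 16.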